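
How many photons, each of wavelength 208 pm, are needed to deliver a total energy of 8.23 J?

8.62e15 photons

Per-photon energy: E = 9.550e-16 J (from wavelength = 208 pm).
N = E_total / E_photon = 8.23 J / 9.550e-16 J = 8.62e15.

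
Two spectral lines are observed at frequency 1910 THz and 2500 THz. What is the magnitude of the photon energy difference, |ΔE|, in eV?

2.44 eV

Using E = hf: E₁ = 1.266·10^-18 J, E₂ = 1.657·10^-18 J.
|ΔE| = |1.266·10^-18 − 1.657·10^-18| = 3.91·10^-19 J = 2.44 eV.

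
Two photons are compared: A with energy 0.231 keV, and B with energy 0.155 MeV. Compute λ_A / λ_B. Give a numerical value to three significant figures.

λ_A = 5.367 × 10^-9 m (from energy = 0.231 keV, via λ = hc/E).
λ_B = 7.999 × 10^-12 m (from energy = 0.155 MeV, via λ = hc/E).
Ratio = 5.367 × 10^-9 / 7.999 × 10^-12 = 671.

671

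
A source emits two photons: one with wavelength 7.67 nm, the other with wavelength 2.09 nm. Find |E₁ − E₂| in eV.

Using E = hc/λ: E₁ = 2.590 × 10^-17 J, E₂ = 9.505 × 10^-17 J.
|ΔE| = |2.590 × 10^-17 − 9.505 × 10^-17| = 6.91 × 10^-17 J = 432 eV.

432 eV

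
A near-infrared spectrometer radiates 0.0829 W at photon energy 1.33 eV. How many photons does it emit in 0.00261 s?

1.02 × 10^15 photons

Total energy: E_total = P·t = 0.0829 × 0.00261 = 2.164 × 10^-4 J.
Per-photon energy: E = 2.131 × 10^-19 J.
N = E_total / E_photon = 1.02 × 10^15.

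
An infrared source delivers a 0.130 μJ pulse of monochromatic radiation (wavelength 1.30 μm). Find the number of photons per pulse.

Per-photon energy: E = 1.528 × 10^-19 J (from wavelength = 1.30 μm).
N = E_total / E_photon = 1.30 × 10^-7 J / 1.528 × 10^-19 J = 8.51 × 10^11.

8.51 × 10^11 photons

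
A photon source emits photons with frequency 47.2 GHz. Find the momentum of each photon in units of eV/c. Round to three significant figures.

Use h = 6.62607015 × 10^-34 J·s, c = 2.99792458 × 10^8 m/s, 1 eV = 1.602176634 × 10^-19 J.
In SI units: f = 47.2 GHz = 4.72 × 10^10 Hz.
The photon relation is p = hf/c, giving p = 1.043 × 10^-31 kg·m/s.
Converting to eV/c: p = 1.952 × 10^-4 eV/c ≈ 1.95 × 10^-4 eV/c.

1.95 × 10^-4 eV/c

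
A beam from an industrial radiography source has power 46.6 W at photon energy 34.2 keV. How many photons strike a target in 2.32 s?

Total energy: E_total = P·t = 46.6 × 2.32 = 108.1 J.
Per-photon energy: E = 5.479 × 10^-15 J.
N = E_total / E_photon = 1.97 × 10^16.

1.97 × 10^16 photons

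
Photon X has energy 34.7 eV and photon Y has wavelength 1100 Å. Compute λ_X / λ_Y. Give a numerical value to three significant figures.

0.325

λ_X = 3.573e-8 m (from energy = 34.7 eV, via λ = hc/E).
λ_Y = 1.100e-7 m (from wavelength = 1100 Å, via λ given directly).
Ratio = 3.573e-8 / 1.100e-7 = 0.325.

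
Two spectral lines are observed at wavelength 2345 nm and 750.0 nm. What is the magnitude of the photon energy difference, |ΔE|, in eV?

1.12 eV

Using E = hc/λ: E₁ = 8.4710e-20 J, E₂ = 2.6486e-19 J.
|ΔE| = |8.4710e-20 − 2.6486e-19| = 1.80e-19 J = 1.12 eV.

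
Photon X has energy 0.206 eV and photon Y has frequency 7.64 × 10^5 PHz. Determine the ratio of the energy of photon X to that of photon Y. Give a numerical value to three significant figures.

E_X = 3.300 × 10^-20 J (from energy = 0.206 eV, via E given directly).
E_Y = 5.062 × 10^-13 J (from frequency = 7.64 × 10^5 PHz, via E = hf).
Ratio = 3.300 × 10^-20 / 5.062 × 10^-13 = 6.52 × 10^-8.

6.52 × 10^-8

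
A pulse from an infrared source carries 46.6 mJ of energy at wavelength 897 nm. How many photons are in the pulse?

2.10 × 10^17 photons

Per-photon energy: E = 2.215 × 10^-19 J (from wavelength = 897 nm).
N = E_total / E_photon = 0.0466 J / 2.215 × 10^-19 J = 2.10 × 10^17.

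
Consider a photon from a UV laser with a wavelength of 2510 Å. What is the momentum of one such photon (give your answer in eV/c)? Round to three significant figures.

In SI units: λ = 2510 Å = 2.51e-7 m.
Apply p = h/λ: p = 2.640e-27 kg·m/s.
Converting to eV/c: p = 4.940 eV/c ≈ 4.94 eV/c.

4.94 eV/c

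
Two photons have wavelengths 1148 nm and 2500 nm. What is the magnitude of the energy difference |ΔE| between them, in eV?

0.584 eV

Using E = hc/λ: E₁ = 1.7304e-19 J, E₂ = 7.9458e-20 J.
|ΔE| = |1.7304e-19 − 7.9458e-20| = 9.36e-20 J = 0.584 eV.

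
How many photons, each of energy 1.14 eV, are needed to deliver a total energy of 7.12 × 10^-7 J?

Per-photon energy: E = 1.826 × 10^-19 J (from energy = 1.14 eV).
N = E_total / E_photon = 7.12 × 10^-7 J / 1.826 × 10^-19 J = 3.90 × 10^12.

3.90 × 10^12 photons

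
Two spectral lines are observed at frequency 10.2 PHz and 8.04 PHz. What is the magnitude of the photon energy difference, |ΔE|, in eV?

Using E = hf: E₁ = 6.759 × 10^-18 J, E₂ = 5.327 × 10^-18 J.
|ΔE| = |6.759 × 10^-18 − 5.327 × 10^-18| = 1.43 × 10^-18 J = 8.93 eV.

8.93 eV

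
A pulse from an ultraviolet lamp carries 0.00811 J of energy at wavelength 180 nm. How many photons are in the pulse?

Per-photon energy: E = 1.104·10^-18 J (from wavelength = 180 nm).
N = E_total / E_photon = 0.00811 J / 1.104·10^-18 J = 7.35·10^15.

7.35·10^15 photons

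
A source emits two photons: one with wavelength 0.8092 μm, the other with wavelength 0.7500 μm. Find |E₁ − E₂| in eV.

Using E = hc/λ: E₁ = 2.4548 × 10^-19 J, E₂ = 2.6486 × 10^-19 J.
|ΔE| = |2.4548 × 10^-19 − 2.6486 × 10^-19| = 1.94 × 10^-20 J = 0.121 eV.

0.121 eV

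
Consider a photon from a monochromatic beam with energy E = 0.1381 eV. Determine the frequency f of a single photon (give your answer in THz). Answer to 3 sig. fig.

Convert to SI: E = 0.1381 eV = 2.2126 × 10^-20 J.
The photon relation is f = E/h, giving f = 3.339 × 10^13 Hz.
Converting to THz: f = 33.39 THz ≈ 33.4 THz.

33.4 THz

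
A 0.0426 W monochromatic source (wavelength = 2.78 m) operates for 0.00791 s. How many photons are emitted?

4.72 × 10^21 photons

Total energy: E_total = P·t = 0.0426 × 0.00791 = 3.370 × 10^-4 J.
Per-photon energy: E = 7.145 × 10^-26 J.
N = E_total / E_photon = 4.72 × 10^21.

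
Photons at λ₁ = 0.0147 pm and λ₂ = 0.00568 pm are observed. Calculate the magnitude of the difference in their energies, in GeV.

0.134 GeV

Using E = hc/λ: E₁ = 1.351e-11 J, E₂ = 3.497e-11 J.
|ΔE| = |1.351e-11 − 3.497e-11| = 2.15e-11 J = 0.134 GeV.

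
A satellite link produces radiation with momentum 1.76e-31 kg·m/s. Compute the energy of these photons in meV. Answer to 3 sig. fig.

(c = 2.99792458e8 m/s, 1 eV = 1.602176634e-19 J.)
For a photon E = pc, so E = 5.276e-23 J.
Converting to meV: E = 0.3293 meV ≈ 0.329 meV.

0.329 meV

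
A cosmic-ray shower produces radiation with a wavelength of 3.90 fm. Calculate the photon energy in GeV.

0.318 GeV

Use h = 6.62607015·10^-34 J·s, c = 2.99792458·10^8 m/s, 1 eV = 1.602176634·10^-19 J.
Convert to SI: λ = 3.90 fm = 3.90·10^-15 m.
Apply E = hc/λ: E = 5.093·10^-11 J.
Converting to GeV: E = 0.3179 GeV ≈ 0.318 GeV.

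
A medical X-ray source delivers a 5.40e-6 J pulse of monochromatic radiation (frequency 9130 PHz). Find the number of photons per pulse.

Per-photon energy: E = 6.050e-15 J (from frequency = 9130 PHz).
N = E_total / E_photon = 5.40e-6 J / 6.050e-15 J = 8.93e8.

8.93e8 photons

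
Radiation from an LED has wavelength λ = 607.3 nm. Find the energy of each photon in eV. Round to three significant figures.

2.04 eV

Use h = 6.62607015·10^-34 J·s, c = 2.99792458·10^8 m/s, 1 eV = 1.602176634·10^-19 J.
Convert to SI: λ = 607.3 nm = 6.073·10^-7 m.
Apply E = hc/λ: E = 3.271·10^-19 J.
Converting to eV: E = 2.042 eV ≈ 2.04 eV.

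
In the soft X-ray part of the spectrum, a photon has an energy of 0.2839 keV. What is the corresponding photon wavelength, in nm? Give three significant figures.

Take h = 6.62607015·10^-34 J·s, c = 2.99792458·10^8 m/s, 1 eV = 1.602176634·10^-19 J.
First convert: E = 0.2839 keV = 4.5486·10^-17 J.
For a photon λ = hc/E, so λ = 4.367·10^-9 m.
Converting to nm: λ = 4.367 nm ≈ 4.37 nm.

4.37 nm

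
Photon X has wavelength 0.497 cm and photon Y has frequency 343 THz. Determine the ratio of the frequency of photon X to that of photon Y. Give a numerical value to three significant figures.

1.76 × 10^-4

f_X = 6.032 × 10^10 Hz (from wavelength = 0.497 cm, via f = c/λ).
f_Y = 3.430 × 10^14 Hz (from frequency = 343 THz, via f given directly).
Ratio = 6.032 × 10^10 / 3.430 × 10^14 = 1.76 × 10^-4.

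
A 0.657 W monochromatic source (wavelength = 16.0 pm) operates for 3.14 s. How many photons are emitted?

Total energy: E_total = P·t = 0.657 × 3.14 = 2.063 J.
Per-photon energy: E = 1.242e-14 J.
N = E_total / E_photon = 1.66e14.

1.66e14 photons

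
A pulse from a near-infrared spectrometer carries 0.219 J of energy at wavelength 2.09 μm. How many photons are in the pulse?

Per-photon energy: E = 9.505e-20 J (from wavelength = 2.09 μm).
N = E_total / E_photon = 0.219 J / 9.505e-20 J = 2.30e18.

2.30e18 photons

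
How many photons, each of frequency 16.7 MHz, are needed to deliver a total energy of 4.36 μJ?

3.94·10^20 photons

Per-photon energy: E = 1.107·10^-26 J (from frequency = 16.7 MHz).
N = E_total / E_photon = 4.36·10^-6 J / 1.107·10^-26 J = 3.94·10^20.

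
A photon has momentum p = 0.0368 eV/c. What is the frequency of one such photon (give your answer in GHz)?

(h = 6.62607015 × 10^-34 J·s, c = 2.99792458 × 10^8 m/s, 1 eV = 1.602176634 × 10^-19 J.)
First convert: p = 0.0368 eV/c = 1.9667 × 10^-29 kg·m/s.
Apply f = pc/h: f = 8.898 × 10^12 Hz.
Converting to GHz: f = 8898 GHz ≈ 8900 GHz.

8900 GHz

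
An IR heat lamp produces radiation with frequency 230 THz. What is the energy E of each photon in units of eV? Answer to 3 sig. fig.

0.951 eV

Use h = 6.62607015e-34 J·s, 1 eV = 1.602176634e-19 J.
Convert to SI: f = 230 THz = 2.3e14 Hz.
Apply E = hf: E = 1.524e-19 J.
Converting to eV: E = 0.9512 eV ≈ 0.951 eV.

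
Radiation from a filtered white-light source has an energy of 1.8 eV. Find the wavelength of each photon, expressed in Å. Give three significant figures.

Take h = 6.62607015 × 10^-34 J·s, c = 2.99792458 × 10^8 m/s, 1 eV = 1.602176634 × 10^-19 J.
In SI units: E = 1.8 eV = 2.8839 × 10^-19 J.
Since λ = hc/E for a photon, λ = 6.888 × 10^-7 m.
Converting to Å: λ = 6888 Å ≈ 6890 Å.

6890 Å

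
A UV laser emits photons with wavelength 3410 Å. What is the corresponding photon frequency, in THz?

(c = 2.99792458e8 m/s.)
Convert to SI: λ = 3410 Å = 3.41e-7 m.
Apply f = c/λ: f = 8.792e14 Hz.
Converting to THz: f = 879.2 THz ≈ 879 THz.

879 THz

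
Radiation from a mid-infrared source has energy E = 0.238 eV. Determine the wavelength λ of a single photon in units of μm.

(h = 6.62607015e-34 J·s, c = 2.99792458e8 m/s, 1 eV = 1.602176634e-19 J.)
First convert: E = 0.238 eV = 3.8132e-20 J.
Apply λ = hc/E: λ = 5.209e-6 m.
Converting to μm: λ = 5.209 μm ≈ 5.21 μm.

5.21 μm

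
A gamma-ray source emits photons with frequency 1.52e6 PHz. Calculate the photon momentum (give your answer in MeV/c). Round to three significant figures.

6.29 MeV/c

First convert: f = 1.52e6 PHz = 1.52e21 Hz.
The photon relation is p = hf/c, giving p = 3.360e-21 kg·m/s.
Converting to MeV/c: p = 6.286 MeV/c ≈ 6.29 MeV/c.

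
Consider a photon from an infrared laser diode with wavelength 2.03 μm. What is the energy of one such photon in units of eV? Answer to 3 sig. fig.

0.611 eV

Use h = 6.62607015 × 10^-34 J·s, c = 2.99792458 × 10^8 m/s, 1 eV = 1.602176634 × 10^-19 J.
First convert: λ = 2.03 μm = 2.03 × 10^-6 m.
Since E = hc/λ for a photon, E = 9.785 × 10^-20 J.
Converting to eV: E = 0.6108 eV ≈ 0.611 eV.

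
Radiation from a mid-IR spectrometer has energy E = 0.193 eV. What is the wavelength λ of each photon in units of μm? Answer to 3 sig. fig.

Use h = 6.62607015e-34 J·s, c = 2.99792458e8 m/s, 1 eV = 1.602176634e-19 J.
Convert to SI: E = 0.193 eV = 3.0922e-20 J.
Apply λ = hc/E: λ = 6.424e-6 m.
Converting to μm: λ = 6.424 μm ≈ 6.42 μm.

6.42 μm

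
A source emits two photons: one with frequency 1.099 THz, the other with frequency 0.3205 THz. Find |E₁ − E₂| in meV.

Using E = hf: E₁ = 7.2821·10^-22 J, E₂ = 2.1237·10^-22 J.
|ΔE| = |7.2821·10^-22 − 2.1237·10^-22| = 5.16·10^-22 J = 3.22 meV.

3.22 meV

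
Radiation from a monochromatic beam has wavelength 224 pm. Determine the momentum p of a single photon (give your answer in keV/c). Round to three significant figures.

(h = 6.62607015e-34 J·s, c = 2.99792458e8 m/s, 1 eV = 1.602176634e-19 J.)
Convert to SI: λ = 224 pm = 2.24e-10 m.
Since p = h/λ for a photon, p = 2.958e-24 kg·m/s.
Converting to keV/c: p = 5.535 keV/c ≈ 5.54 keV/c.

5.54 keV/c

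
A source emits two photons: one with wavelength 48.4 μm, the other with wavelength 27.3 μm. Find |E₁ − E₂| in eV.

0.0198 eV

Using E = hc/λ: E₁ = 4.104 × 10^-21 J, E₂ = 7.276 × 10^-21 J.
|ΔE| = |4.104 × 10^-21 − 7.276 × 10^-21| = 3.17 × 10^-21 J = 0.0198 eV.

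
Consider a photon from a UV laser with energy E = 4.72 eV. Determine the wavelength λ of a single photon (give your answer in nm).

263 nm

Convert to SI: E = 4.72 eV = 7.5623 × 10^-19 J.
The photon relation is λ = hc/E, giving λ = 2.627 × 10^-7 m.
Converting to nm: λ = 262.7 nm ≈ 263 nm.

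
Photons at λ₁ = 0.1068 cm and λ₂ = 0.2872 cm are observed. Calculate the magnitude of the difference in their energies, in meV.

0.729 meV

Using E = hc/λ: E₁ = 1.8600e-22 J, E₂ = 6.9166e-23 J.
|ΔE| = |1.8600e-22 − 6.9166e-23| = 1.17e-22 J = 0.729 meV.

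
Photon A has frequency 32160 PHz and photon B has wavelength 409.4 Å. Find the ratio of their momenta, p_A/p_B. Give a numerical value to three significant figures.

p_A = 7.108·10^-23 kg·m/s (from frequency = 32160 PHz, via p = hf/c).
p_B = 1.618·10^-26 kg·m/s (from wavelength = 409.4 Å, via p = h/λ).
Ratio = 7.108·10^-23 / 1.618·10^-26 = 4390.

4390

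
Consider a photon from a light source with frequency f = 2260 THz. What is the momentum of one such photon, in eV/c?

First convert: f = 2260 THz = 2.26e15 Hz.
For a photon p = hf/c, so p = 4.995e-27 kg·m/s.
Converting to eV/c: p = 9.347 eV/c ≈ 9.35 eV/c.

9.35 eV/c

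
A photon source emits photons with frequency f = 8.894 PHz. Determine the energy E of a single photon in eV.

36.8 eV

Use h = 6.62607015e-34 J·s, 1 eV = 1.602176634e-19 J.
Convert to SI: f = 8.894 PHz = 8.894e15 Hz.
For a photon E = hf, so E = 5.893e-18 J.
Converting to eV: E = 36.78 eV ≈ 36.8 eV.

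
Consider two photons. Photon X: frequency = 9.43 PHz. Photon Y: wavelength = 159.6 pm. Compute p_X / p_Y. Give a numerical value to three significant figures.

5.02·10^-3

p_X = 2.084·10^-26 kg·m/s (from frequency = 9.43 PHz, via p = hf/c).
p_Y = 4.152·10^-24 kg·m/s (from wavelength = 159.6 pm, via p = h/λ).
Ratio = 2.084·10^-26 / 4.152·10^-24 = 5.02·10^-3.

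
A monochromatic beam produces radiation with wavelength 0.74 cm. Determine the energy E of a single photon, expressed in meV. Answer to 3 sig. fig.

0.168 meV

(h = 6.62607015 × 10^-34 J·s, c = 2.99792458 × 10^8 m/s, 1 eV = 1.602176634 × 10^-19 J.)
Convert to SI: λ = 0.74 cm = 0.0074 m.
The photon relation is E = hc/λ, giving E = 2.684 × 10^-23 J.
Converting to meV: E = 0.1675 meV ≈ 0.168 meV.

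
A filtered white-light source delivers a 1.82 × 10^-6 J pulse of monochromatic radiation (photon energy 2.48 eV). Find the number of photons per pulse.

4.58 × 10^12 photons

Per-photon energy: E = 3.973 × 10^-19 J (from energy = 2.48 eV).
N = E_total / E_photon = 1.82 × 10^-6 J / 3.973 × 10^-19 J = 4.58 × 10^12.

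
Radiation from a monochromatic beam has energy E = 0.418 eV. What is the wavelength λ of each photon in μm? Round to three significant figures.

Convert to SI: E = 0.418 eV = 6.6971 × 10^-20 J.
The photon relation is λ = hc/E, giving λ = 2.966 × 10^-6 m.
Converting to μm: λ = 2.966 μm ≈ 2.97 μm.

2.97 μm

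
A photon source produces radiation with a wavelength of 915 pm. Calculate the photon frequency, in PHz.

328 PHz

First convert: λ = 915 pm = 9.15e-10 m.
For a photon f = c/λ, so f = 3.276e17 Hz.
Converting to PHz: f = 327.6 PHz ≈ 328 PHz.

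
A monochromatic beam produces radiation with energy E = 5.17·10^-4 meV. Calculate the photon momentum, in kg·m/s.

In SI units: E = 5.17·10^-4 meV = 8.2833·10^-26 J.
The photon relation is p = E/c, giving p = 2.763·10^-34 kg·m/s.
So p ≈ 2.76·10^-34 kg·m/s.

2.76·10^-34 kg·m/s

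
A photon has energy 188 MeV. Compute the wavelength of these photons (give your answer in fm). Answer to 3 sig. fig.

Take h = 6.62607015e-34 J·s, c = 2.99792458e8 m/s, 1 eV = 1.602176634e-19 J.
In SI units: E = 188 MeV = 3.0121e-11 J.
Since λ = hc/E for a photon, λ = 6.595e-15 m.
Converting to fm: λ = 6.595 fm ≈ 6.59 fm.

6.59 fm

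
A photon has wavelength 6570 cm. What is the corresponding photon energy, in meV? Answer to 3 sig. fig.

1.89·10^-5 meV

Use h = 6.62607015·10^-34 J·s, c = 2.99792458·10^8 m/s, 1 eV = 1.602176634·10^-19 J.
Convert to SI: λ = 6570 cm = 65.7 m.
The photon relation is E = hc/λ, giving E = 3.024·10^-27 J.
Converting to meV: E = 1.887·10^-5 meV ≈ 1.89·10^-5 meV.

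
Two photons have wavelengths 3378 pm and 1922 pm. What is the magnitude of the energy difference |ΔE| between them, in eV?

Using E = hc/λ: E₁ = 5.8805 × 10^-17 J, E₂ = 1.0335 × 10^-16 J.
|ΔE| = |5.8805 × 10^-17 − 1.0335 × 10^-16| = 4.45 × 10^-17 J = 278 eV.

278 eV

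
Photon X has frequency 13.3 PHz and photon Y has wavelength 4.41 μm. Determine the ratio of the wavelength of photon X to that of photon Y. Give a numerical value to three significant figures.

λ_X = 2.254 × 10^-8 m (from frequency = 13.3 PHz, via λ = c/f).
λ_Y = 4.410 × 10^-6 m (from wavelength = 4.41 μm, via λ given directly).
Ratio = 2.254 × 10^-8 / 4.410 × 10^-6 = 5.11 × 10^-3.

5.11 × 10^-3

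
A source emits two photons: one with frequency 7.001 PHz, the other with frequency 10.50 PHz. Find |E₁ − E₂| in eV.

14.5 eV

Using E = hf: E₁ = 4.6389·10^-18 J, E₂ = 6.9574·10^-18 J.
|ΔE| = |4.6389·10^-18 − 6.9574·10^-18| = 2.32·10^-18 J = 14.5 eV.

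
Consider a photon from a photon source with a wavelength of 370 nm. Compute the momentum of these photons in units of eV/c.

3.35 eV/c

Use h = 6.62607015 × 10^-34 J·s, c = 2.99792458 × 10^8 m/s, 1 eV = 1.602176634 × 10^-19 J.
First convert: λ = 370 nm = 3.70 × 10^-7 m.
Apply p = h/λ: p = 1.791 × 10^-27 kg·m/s.
Converting to eV/c: p = 3.351 eV/c ≈ 3.35 eV/c.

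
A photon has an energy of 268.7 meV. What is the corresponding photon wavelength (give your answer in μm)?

4.61 μm

Convert to SI: E = 268.7 meV = 4.3050 × 10^-20 J.
Apply λ = hc/E: λ = 4.614 × 10^-6 m.
Converting to μm: λ = 4.614 μm ≈ 4.61 μm.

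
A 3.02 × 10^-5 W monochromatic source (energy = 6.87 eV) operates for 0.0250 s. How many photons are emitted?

Total energy: E_total = P·t = 3.02 × 10^-5 × 0.0250 = 7.550 × 10^-7 J.
Per-photon energy: E = 1.101 × 10^-18 J.
N = E_total / E_photon = 6.86 × 10^11.

6.86 × 10^11 photons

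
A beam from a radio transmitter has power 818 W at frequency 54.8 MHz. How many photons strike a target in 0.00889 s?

2.00 × 10^26 photons

Total energy: E_total = P·t = 818 × 0.00889 = 7.272 J.
Per-photon energy: E = 3.631 × 10^-26 J.
N = E_total / E_photon = 2.00 × 10^26.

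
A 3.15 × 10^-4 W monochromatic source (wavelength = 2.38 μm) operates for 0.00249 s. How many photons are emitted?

9.40 × 10^12 photons

Total energy: E_total = P·t = 3.15 × 10^-4 × 0.00249 = 7.844 × 10^-7 J.
Per-photon energy: E = 8.346 × 10^-20 J.
N = E_total / E_photon = 9.40 × 10^12.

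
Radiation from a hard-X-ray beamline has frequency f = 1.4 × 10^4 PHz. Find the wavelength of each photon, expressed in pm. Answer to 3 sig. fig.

Use c = 2.99792458 × 10^8 m/s.
In SI units: f = 1.4 × 10^4 PHz = 1.4 × 10^19 Hz.
Since λ = c/f for a photon, λ = 2.141 × 10^-11 m.
Converting to pm: λ = 21.41 pm ≈ 21.4 pm.

21.4 pm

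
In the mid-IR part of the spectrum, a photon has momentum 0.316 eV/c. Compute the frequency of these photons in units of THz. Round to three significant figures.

First convert: p = 0.316 eV/c = 1.6888 × 10^-28 kg·m/s.
Apply f = pc/h: f = 7.641 × 10^13 Hz.
Converting to THz: f = 76.41 THz ≈ 76.4 THz.

76.4 THz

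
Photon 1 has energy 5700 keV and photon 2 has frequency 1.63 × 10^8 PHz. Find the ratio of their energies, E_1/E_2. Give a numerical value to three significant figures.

8.46 × 10^-3

E_1 = 9.132 × 10^-13 J (from energy = 5700 keV, via E given directly).
E_2 = 1.080 × 10^-10 J (from frequency = 1.63 × 10^8 PHz, via E = hf).
Ratio = 9.132 × 10^-13 / 1.080 × 10^-10 = 8.46 × 10^-3.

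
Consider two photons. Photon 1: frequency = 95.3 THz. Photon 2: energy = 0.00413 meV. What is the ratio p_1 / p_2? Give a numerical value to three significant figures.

9.54e4

p_1 = 2.106e-28 kg·m/s (from frequency = 95.3 THz, via p = hf/c).
p_2 = 2.207e-33 kg·m/s (from energy = 0.00413 meV, via p = E/c).
Ratio = 2.106e-28 / 2.207e-33 = 9.54e4.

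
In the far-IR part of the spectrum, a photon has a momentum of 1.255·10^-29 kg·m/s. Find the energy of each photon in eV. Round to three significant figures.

Take c = 2.99792458·10^8 m/s, 1 eV = 1.602176634·10^-19 J.
Apply E = pc: E = 3.762·10^-21 J.
Converting to eV: E = 0.02348 eV ≈ 0.0235 eV.

0.0235 eV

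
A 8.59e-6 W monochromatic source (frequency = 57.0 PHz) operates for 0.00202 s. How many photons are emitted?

4.59e8 photons

Total energy: E_total = P·t = 8.59e-6 × 0.00202 = 1.735e-8 J.
Per-photon energy: E = 3.777e-17 J.
N = E_total / E_photon = 4.59e8.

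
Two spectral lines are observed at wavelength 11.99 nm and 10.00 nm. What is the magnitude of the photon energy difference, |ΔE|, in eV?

20.6 eV

Using E = hc/λ: E₁ = 1.6568·10^-17 J, E₂ = 1.9864·10^-17 J.
|ΔE| = |1.6568·10^-17 − 1.9864·10^-17| = 3.30·10^-18 J = 20.6 eV.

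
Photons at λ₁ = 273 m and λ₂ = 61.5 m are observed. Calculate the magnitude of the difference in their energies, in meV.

Using E = hc/λ: E₁ = 7.276e-28 J, E₂ = 3.230e-27 J.
|ΔE| = |7.276e-28 − 3.230e-27| = 2.50e-27 J = 1.56e-5 meV.

1.56e-5 meV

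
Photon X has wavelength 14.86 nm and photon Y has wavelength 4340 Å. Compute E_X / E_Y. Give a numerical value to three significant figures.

E_X = 1.337e-17 J (from wavelength = 14.86 nm, via E = hc/λ).
E_Y = 4.577e-19 J (from wavelength = 4340 Å, via E = hc/λ).
Ratio = 1.337e-17 / 4.577e-19 = 29.2.

29.2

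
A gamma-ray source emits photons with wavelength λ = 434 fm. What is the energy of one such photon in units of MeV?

2.86 MeV

Convert to SI: λ = 434 fm = 4.34 × 10^-13 m.
Since E = hc/λ for a photon, E = 4.577 × 10^-13 J.
Converting to MeV: E = 2.857 MeV ≈ 2.86 MeV.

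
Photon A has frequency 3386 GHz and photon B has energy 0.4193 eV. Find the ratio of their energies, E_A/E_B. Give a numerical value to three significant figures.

E_A = 2.244e-21 J (from frequency = 3386 GHz, via E = hf).
E_B = 6.718e-20 J (from energy = 0.4193 eV, via E given directly).
Ratio = 2.244e-21 / 6.718e-20 = 0.0334.

0.0334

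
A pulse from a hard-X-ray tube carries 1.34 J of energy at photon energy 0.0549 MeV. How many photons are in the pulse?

1.52·10^14 photons

Per-photon energy: E = 8.796·10^-15 J (from energy = 0.0549 MeV).
N = E_total / E_photon = 1.34 J / 8.796·10^-15 J = 1.52·10^14.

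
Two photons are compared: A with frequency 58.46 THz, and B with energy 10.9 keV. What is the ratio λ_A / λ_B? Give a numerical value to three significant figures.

λ_A = 5.128e-6 m (from frequency = 58.46 THz, via λ = c/f).
λ_B = 1.137e-10 m (from energy = 10.9 keV, via λ = hc/E).
Ratio = 5.128e-6 / 1.137e-10 = 4.51e4.

4.51e4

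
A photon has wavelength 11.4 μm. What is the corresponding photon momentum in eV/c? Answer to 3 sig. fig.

0.109 eV/c

Convert to SI: λ = 11.4 μm = 1.14·10^-5 m.
Apply p = h/λ: p = 5.812·10^-29 kg·m/s.
Converting to eV/c: p = 0.1088 eV/c ≈ 0.109 eV/c.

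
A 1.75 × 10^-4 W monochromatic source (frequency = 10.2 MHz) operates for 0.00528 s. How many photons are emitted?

Total energy: E_total = P·t = 1.75 × 10^-4 × 0.00528 = 9.240 × 10^-7 J.
Per-photon energy: E = 6.759 × 10^-27 J.
N = E_total / E_photon = 1.37 × 10^20.

1.37 × 10^20 photons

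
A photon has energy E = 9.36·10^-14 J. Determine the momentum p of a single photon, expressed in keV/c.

Since p = E/c for a photon, p = 3.122·10^-22 kg·m/s.
Converting to keV/c: p = 584.2 keV/c ≈ 584 keV/c.

584 keV/c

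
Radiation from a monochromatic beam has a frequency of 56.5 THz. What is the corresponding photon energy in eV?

In SI units: f = 56.5 THz = 5.65e13 Hz.
Apply E = hf: E = 3.744e-20 J.
Converting to eV: E = 0.2337 eV ≈ 0.234 eV.

0.234 eV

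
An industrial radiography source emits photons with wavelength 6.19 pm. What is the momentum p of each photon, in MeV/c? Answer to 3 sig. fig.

Take h = 6.62607015e-34 J·s, c = 2.99792458e8 m/s, 1 eV = 1.602176634e-19 J.
In SI units: λ = 6.19 pm = 6.19e-12 m.
The photon relation is p = h/λ, giving p = 1.070e-22 kg·m/s.
Converting to MeV/c: p = 0.2003 MeV/c ≈ 0.200 MeV/c.

0.200 MeV/c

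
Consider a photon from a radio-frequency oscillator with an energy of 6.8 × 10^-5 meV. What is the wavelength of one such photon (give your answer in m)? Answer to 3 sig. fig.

In SI units: E = 6.8 × 10^-5 meV = 1.0895 × 10^-26 J.
For a photon λ = hc/E, so λ = 18.23 m.
So λ ≈ 18.2 m.

18.2 m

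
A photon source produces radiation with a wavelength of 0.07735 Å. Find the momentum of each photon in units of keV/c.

First convert: λ = 0.07735 Å = 7.735 × 10^-12 m.
The photon relation is p = h/λ, giving p = 8.566 × 10^-23 kg·m/s.
Converting to keV/c: p = 160.3 keV/c ≈ 160 keV/c.

160 keV/c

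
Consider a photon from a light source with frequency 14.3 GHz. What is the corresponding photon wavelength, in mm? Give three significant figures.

21.0 mm

Take c = 2.99792458 × 10^8 m/s.
First convert: f = 14.3 GHz = 1.43 × 10^10 Hz.
For a photon λ = c/f, so λ = 0.02096 m.
Converting to mm: λ = 20.96 mm ≈ 21.0 mm.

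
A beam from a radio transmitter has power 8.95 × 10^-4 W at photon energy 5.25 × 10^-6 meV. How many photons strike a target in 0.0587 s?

6.25 × 10^22 photons

Total energy: E_total = P·t = 8.95 × 10^-4 × 0.0587 = 5.254 × 10^-5 J.
Per-photon energy: E = 8.411 × 10^-28 J.
N = E_total / E_photon = 6.25 × 10^22.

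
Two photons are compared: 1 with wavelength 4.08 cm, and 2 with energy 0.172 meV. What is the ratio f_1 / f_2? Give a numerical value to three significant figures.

f_1 = 7.348e9 Hz (from wavelength = 4.08 cm, via f = c/λ).
f_2 = 4.159e10 Hz (from energy = 0.172 meV, via f = E/h).
Ratio = 7.348e9 / 4.159e10 = 0.177.

0.177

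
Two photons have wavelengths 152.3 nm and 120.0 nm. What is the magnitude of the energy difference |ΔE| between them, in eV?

Using E = hc/λ: E₁ = 1.3043·10^-18 J, E₂ = 1.6554·10^-18 J.
|ΔE| = |1.3043·10^-18 − 1.6554·10^-18| = 3.51·10^-19 J = 2.19 eV.

2.19 eV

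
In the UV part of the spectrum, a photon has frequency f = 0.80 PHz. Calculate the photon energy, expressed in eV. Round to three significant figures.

3.31 eV

In SI units: f = 0.80 PHz = 8.0e14 Hz.
Since E = hf for a photon, E = 5.301e-19 J.
Converting to eV: E = 3.309 eV ≈ 3.31 eV.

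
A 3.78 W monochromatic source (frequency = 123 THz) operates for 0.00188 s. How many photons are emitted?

Total energy: E_total = P·t = 3.78 × 0.00188 = 0.007106 J.
Per-photon energy: E = 8.150e-20 J.
N = E_total / E_photon = 8.72e16.

8.72e16 photons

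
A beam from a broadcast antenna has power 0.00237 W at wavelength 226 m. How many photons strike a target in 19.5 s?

5.26e25 photons

Total energy: E_total = P·t = 0.00237 × 19.5 = 0.04622 J.
Per-photon energy: E = 8.790e-28 J.
N = E_total / E_photon = 5.26e25.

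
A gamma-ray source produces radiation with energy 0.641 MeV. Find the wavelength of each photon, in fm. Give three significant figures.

1930 fm

In SI units: E = 0.641 MeV = 1.0270e-13 J.
Since λ = hc/E for a photon, λ = 1.934e-12 m.
Converting to fm: λ = 1934 fm ≈ 1930 fm.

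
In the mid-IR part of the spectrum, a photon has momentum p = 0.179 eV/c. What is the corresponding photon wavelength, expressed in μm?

6.93 μm

First convert: p = 0.179 eV/c = 9.5663 × 10^-29 kg·m/s.
The photon relation is λ = h/p, giving λ = 6.926 × 10^-6 m.
Converting to μm: λ = 6.926 μm ≈ 6.93 μm.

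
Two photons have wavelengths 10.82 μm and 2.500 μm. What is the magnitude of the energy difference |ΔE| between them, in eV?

0.381 eV

Using E = hc/λ: E₁ = 1.8359e-20 J, E₂ = 7.9458e-20 J.
|ΔE| = |1.8359e-20 − 7.9458e-20| = 6.11e-20 J = 0.381 eV.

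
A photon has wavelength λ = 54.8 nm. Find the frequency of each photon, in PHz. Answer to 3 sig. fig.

(c = 2.99792458e8 m/s.)
Convert to SI: λ = 54.8 nm = 5.48e-8 m.
For a photon f = c/λ, so f = 5.471e15 Hz.
Converting to PHz: f = 5.471 PHz ≈ 5.47 PHz.

5.47 PHz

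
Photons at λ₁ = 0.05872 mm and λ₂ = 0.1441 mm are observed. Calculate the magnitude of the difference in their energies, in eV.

0.0125 eV

Using E = hc/λ: E₁ = 3.3829e-21 J, E₂ = 1.3785e-21 J.
|ΔE| = |3.3829e-21 − 1.3785e-21| = 2.00e-21 J = 0.0125 eV.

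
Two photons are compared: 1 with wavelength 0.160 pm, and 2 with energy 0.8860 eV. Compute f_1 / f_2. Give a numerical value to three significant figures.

8.75·10^6

f_1 = 1.874·10^21 Hz (from wavelength = 0.160 pm, via f = c/λ).
f_2 = 2.142·10^14 Hz (from energy = 0.8860 eV, via f = E/h).
Ratio = 1.874·10^21 / 2.142·10^14 = 8.75·10^6.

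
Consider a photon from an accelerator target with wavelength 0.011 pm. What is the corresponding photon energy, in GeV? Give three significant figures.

Take h = 6.62607015·10^-34 J·s, c = 2.99792458·10^8 m/s, 1 eV = 1.602176634·10^-19 J.
Convert to SI: λ = 0.011 pm = 1.1·10^-14 m.
For a photon E = hc/λ, so E = 1.806·10^-11 J.
Converting to GeV: E = 0.1127 GeV ≈ 0.113 GeV.

0.113 GeV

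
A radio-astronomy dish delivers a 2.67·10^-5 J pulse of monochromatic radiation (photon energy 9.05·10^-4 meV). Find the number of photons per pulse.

1.84·10^20 photons

Per-photon energy: E = 1.450·10^-25 J (from energy = 9.05·10^-4 meV).
N = E_total / E_photon = 2.67·10^-5 J / 1.450·10^-25 J = 1.84·10^20.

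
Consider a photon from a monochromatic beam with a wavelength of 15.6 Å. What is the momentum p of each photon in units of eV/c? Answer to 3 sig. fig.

In SI units: λ = 15.6 Å = 1.56·10^-9 m.
Since p = h/λ for a photon, p = 4.247·10^-25 kg·m/s.
Converting to eV/c: p = 794.8 eV/c ≈ 795 eV/c.

795 eV/c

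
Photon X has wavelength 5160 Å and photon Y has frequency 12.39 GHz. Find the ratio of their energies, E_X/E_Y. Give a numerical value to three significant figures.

E_X = 3.850 × 10^-19 J (from wavelength = 5160 Å, via E = hc/λ).
E_Y = 8.210 × 10^-24 J (from frequency = 12.39 GHz, via E = hf).
Ratio = 3.850 × 10^-19 / 8.210 × 10^-24 = 4.69 × 10^4.

4.69 × 10^4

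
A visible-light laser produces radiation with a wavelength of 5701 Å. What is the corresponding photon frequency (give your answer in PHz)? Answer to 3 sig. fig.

0.526 PHz

Convert to SI: λ = 5701 Å = 5.701 × 10^-7 m.
Since f = c/λ for a photon, f = 5.259 × 10^14 Hz.
Converting to PHz: f = 0.5259 PHz ≈ 0.526 PHz.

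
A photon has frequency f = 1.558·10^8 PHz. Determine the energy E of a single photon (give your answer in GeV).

Take h = 6.62607015·10^-34 J·s, 1 eV = 1.602176634·10^-19 J.
First convert: f = 1.558·10^8 PHz = 1.558·10^23 Hz.
For a photon E = hf, so E = 1.032·10^-10 J.
Converting to GeV: E = 0.6443 GeV ≈ 0.644 GeV.

0.644 GeV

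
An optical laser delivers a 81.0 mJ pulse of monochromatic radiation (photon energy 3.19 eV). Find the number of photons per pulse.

Per-photon energy: E = 5.111e-19 J (from energy = 3.19 eV).
N = E_total / E_photon = 0.0810 J / 5.111e-19 J = 1.58e17.

1.58e17 photons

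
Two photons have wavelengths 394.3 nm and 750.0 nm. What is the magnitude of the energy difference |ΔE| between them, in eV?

Using E = hc/λ: E₁ = 5.0379e-19 J, E₂ = 2.6486e-19 J.
|ΔE| = |5.0379e-19 − 2.6486e-19| = 2.39e-19 J = 1.49 eV.

1.49 eV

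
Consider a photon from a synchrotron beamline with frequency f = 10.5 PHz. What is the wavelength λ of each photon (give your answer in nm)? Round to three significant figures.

Take c = 2.99792458e8 m/s.
First convert: f = 10.5 PHz = 1.05e16 Hz.
For a photon λ = c/f, so λ = 2.855e-8 m.
Converting to nm: λ = 28.55 nm ≈ 28.6 nm.

28.6 nm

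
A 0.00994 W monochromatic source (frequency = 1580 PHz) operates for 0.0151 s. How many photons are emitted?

1.43e11 photons

Total energy: E_total = P·t = 0.00994 × 0.0151 = 1.501e-4 J.
Per-photon energy: E = 1.047e-15 J.
N = E_total / E_photon = 1.43e11.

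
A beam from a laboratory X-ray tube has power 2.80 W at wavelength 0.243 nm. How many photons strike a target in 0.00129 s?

4.42 × 10^12 photons

Total energy: E_total = P·t = 2.80 × 0.00129 = 0.003612 J.
Per-photon energy: E = 8.175 × 10^-16 J.
N = E_total / E_photon = 4.42 × 10^12.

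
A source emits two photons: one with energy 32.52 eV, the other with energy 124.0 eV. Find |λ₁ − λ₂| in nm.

28.1 nm

Using λ = hc/E: λ₁ = 3.8126e-8 m, λ₂ = 9.9987e-9 m.
|Δλ| = |3.8126e-8 − 9.9987e-9| = 2.81e-8 m = 28.1 nm.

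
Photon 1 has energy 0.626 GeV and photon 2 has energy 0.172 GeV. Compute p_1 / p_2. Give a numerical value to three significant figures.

p_1 = 3.346 × 10^-19 kg·m/s (from energy = 0.626 GeV, via p = E/c).
p_2 = 9.192 × 10^-20 kg·m/s (from energy = 0.172 GeV, via p = E/c).
Ratio = 3.346 × 10^-19 / 9.192 × 10^-20 = 3.64.

3.64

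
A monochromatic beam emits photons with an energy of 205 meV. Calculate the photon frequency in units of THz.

49.6 THz

In SI units: E = 205 meV = 3.2845e-20 J.
Apply f = E/h: f = 4.957e13 Hz.
Converting to THz: f = 49.57 THz ≈ 49.6 THz.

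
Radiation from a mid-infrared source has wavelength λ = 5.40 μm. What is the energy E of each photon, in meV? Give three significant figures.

First convert: λ = 5.40 μm = 5.40e-6 m.
Since E = hc/λ for a photon, E = 3.679e-20 J.
Converting to meV: E = 229.6 meV ≈ 230 meV.

230 meV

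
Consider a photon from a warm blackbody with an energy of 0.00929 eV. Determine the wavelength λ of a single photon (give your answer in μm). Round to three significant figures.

133 μm

First convert: E = 0.00929 eV = 1.4884e-21 J.
The photon relation is λ = hc/E, giving λ = 1.335e-4 m.
Converting to μm: λ = 133.5 μm ≈ 133 μm.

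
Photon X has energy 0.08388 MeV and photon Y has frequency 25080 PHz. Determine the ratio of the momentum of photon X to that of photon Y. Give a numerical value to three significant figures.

p_X = 4.483e-23 kg·m/s (from energy = 0.08388 MeV, via p = E/c).
p_Y = 5.543e-23 kg·m/s (from frequency = 25080 PHz, via p = hf/c).
Ratio = 4.483e-23 / 5.543e-23 = 0.809.

0.809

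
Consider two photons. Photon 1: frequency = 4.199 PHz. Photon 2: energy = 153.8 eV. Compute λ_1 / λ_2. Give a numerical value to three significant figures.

λ_1 = 7.140 × 10^-8 m (from frequency = 4.199 PHz, via λ = c/f).
λ_2 = 8.061 × 10^-9 m (from energy = 153.8 eV, via λ = hc/E).
Ratio = 7.140 × 10^-8 / 8.061 × 10^-9 = 8.86.

8.86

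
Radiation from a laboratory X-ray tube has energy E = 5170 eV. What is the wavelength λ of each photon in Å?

(h = 6.62607015·10^-34 J·s, c = 2.99792458·10^8 m/s, 1 eV = 1.602176634·10^-19 J.)
First convert: E = 5170 eV = 8.2833·10^-16 J.
Since λ = hc/E for a photon, λ = 2.398·10^-10 m.
Converting to Å: λ = 2.398 Å ≈ 2.40 Å.

2.40 Å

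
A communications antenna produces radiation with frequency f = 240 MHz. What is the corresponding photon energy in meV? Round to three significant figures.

Convert to SI: f = 240 MHz = 2.4e8 Hz.
Apply E = hf: E = 1.590e-25 J.
Converting to meV: E = 9.926e-4 meV ≈ 9.93e-4 meV.

9.93e-4 meV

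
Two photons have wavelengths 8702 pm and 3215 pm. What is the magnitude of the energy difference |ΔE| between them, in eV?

Using E = hc/λ: E₁ = 2.2827e-17 J, E₂ = 6.1787e-17 J.
|ΔE| = |2.2827e-17 − 6.1787e-17| = 3.90e-17 J = 243 eV.

243 eV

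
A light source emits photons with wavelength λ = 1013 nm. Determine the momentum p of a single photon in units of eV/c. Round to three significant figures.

1.22 eV/c

Use h = 6.62607015 × 10^-34 J·s, c = 2.99792458 × 10^8 m/s, 1 eV = 1.602176634 × 10^-19 J.
In SI units: λ = 1013 nm = 1.013 × 10^-6 m.
Since p = h/λ for a photon, p = 6.541 × 10^-28 kg·m/s.
Converting to eV/c: p = 1.224 eV/c ≈ 1.22 eV/c.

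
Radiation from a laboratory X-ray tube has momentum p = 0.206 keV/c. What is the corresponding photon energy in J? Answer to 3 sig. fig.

In SI units: p = 0.206 keV/c = 1.1009e-25 kg·m/s.
Apply E = pc: E = 3.300e-17 J.
So E ≈ 3.30e-17 J.

3.30e-17 J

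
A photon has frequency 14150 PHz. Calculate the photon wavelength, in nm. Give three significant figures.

Use c = 2.99792458e8 m/s.
Convert to SI: f = 14150 PHz = 1.415e19 Hz.
The photon relation is λ = c/f, giving λ = 2.119e-11 m.
Converting to nm: λ = 0.02119 nm ≈ 0.0212 nm.

0.0212 nm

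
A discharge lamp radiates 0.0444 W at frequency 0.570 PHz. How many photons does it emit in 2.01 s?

2.36 × 10^17 photons

Total energy: E_total = P·t = 0.0444 × 2.01 = 0.08924 J.
Per-photon energy: E = 3.777 × 10^-19 J.
N = E_total / E_photon = 2.36 × 10^17.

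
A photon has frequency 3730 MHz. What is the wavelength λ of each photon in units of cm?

Use c = 2.99792458·10^8 m/s.
Convert to SI: f = 3730 MHz = 3.73·10^9 Hz.
Since λ = c/f for a photon, λ = 0.08037 m.
Converting to cm: λ = 8.037 cm ≈ 8.04 cm.

8.04 cm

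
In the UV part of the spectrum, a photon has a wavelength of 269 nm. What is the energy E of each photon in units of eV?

(h = 6.62607015e-34 J·s, c = 2.99792458e8 m/s, 1 eV = 1.602176634e-19 J.)
Convert to SI: λ = 269 nm = 2.69e-7 m.
Apply E = hc/λ: E = 7.385e-19 J.
Converting to eV: E = 4.609 eV ≈ 4.61 eV.

4.61 eV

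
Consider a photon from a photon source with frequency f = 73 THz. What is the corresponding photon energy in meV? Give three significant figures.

Use h = 6.62607015e-34 J·s, 1 eV = 1.602176634e-19 J.
Convert to SI: f = 73 THz = 7.3e13 Hz.
Since E = hf for a photon, E = 4.837e-20 J.
Converting to meV: E = 301.9 meV ≈ 302 meV.

302 meV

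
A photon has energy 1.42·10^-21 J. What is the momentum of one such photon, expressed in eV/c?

8.86·10^-3 eV/c

Since p = E/c for a photon, p = 4.737·10^-30 kg·m/s.
Converting to eV/c: p = 0.008863 eV/c ≈ 8.86·10^-3 eV/c.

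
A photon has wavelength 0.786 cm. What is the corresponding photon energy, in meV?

First convert: λ = 0.786 cm = 0.00786 m.
Since E = hc/λ for a photon, E = 2.527e-23 J.
Converting to meV: E = 0.1577 meV ≈ 0.158 meV.

0.158 meV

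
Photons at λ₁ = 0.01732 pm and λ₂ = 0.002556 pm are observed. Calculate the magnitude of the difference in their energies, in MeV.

Using E = hc/λ: E₁ = 1.1469 × 10^-11 J, E₂ = 7.7717 × 10^-11 J.
|ΔE| = |1.1469 × 10^-11 − 7.7717 × 10^-11| = 6.62 × 10^-11 J = 413 MeV.

413 MeV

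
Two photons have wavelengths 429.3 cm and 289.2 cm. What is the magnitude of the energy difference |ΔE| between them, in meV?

1.40e-4 meV

Using E = hc/λ: E₁ = 4.6272e-26 J, E₂ = 6.8688e-26 J.
|ΔE| = |4.6272e-26 − 6.8688e-26| = 2.24e-26 J = 1.40e-4 meV.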